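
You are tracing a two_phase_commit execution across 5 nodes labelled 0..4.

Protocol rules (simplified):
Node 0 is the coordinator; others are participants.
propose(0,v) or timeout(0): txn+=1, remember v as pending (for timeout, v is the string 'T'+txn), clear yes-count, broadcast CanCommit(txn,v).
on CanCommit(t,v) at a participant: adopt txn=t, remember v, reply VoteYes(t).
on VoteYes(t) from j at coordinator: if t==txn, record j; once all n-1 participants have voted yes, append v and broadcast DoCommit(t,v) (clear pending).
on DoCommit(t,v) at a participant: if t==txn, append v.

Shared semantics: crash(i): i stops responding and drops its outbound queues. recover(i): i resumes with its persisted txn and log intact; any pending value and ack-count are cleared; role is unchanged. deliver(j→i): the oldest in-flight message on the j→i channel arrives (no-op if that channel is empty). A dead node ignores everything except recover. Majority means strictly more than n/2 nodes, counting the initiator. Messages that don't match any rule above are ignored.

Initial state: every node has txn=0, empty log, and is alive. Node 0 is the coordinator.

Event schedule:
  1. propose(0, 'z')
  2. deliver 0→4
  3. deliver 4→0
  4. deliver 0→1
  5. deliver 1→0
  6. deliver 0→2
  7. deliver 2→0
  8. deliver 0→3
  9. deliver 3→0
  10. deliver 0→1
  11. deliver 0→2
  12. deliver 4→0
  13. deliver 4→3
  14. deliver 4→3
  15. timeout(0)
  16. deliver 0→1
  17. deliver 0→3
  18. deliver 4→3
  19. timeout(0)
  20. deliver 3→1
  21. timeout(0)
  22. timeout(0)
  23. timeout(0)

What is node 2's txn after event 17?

1

1. propose(0,'z'):  <0:coor t1 ->
2. deliver 0→4:  <4:part t1 ->
3. deliver 4→0:  nop
4. deliver 0→1:  <1:part t1 ->
5. deliver 1→0:  nop
6. deliver 0→2:  <2:part t1 ->
7. deliver 2→0:  nop
8. deliver 0→3:  <3:part t1 ->
9. deliver 3→0:  <0:coor t1 z>
10. deliver 0→1:  <1:part t1 z>
11. deliver 0→2:  <2:part t1 z>
12. deliver 4→0:  nop
13. deliver 4→3:  nop
14. deliver 4→3:  nop
15. timeout(0):  <0:coor t2 z>
16. deliver 0→1:  <1:part t2 z>
17. deliver 0→3:  <3:part t1 z>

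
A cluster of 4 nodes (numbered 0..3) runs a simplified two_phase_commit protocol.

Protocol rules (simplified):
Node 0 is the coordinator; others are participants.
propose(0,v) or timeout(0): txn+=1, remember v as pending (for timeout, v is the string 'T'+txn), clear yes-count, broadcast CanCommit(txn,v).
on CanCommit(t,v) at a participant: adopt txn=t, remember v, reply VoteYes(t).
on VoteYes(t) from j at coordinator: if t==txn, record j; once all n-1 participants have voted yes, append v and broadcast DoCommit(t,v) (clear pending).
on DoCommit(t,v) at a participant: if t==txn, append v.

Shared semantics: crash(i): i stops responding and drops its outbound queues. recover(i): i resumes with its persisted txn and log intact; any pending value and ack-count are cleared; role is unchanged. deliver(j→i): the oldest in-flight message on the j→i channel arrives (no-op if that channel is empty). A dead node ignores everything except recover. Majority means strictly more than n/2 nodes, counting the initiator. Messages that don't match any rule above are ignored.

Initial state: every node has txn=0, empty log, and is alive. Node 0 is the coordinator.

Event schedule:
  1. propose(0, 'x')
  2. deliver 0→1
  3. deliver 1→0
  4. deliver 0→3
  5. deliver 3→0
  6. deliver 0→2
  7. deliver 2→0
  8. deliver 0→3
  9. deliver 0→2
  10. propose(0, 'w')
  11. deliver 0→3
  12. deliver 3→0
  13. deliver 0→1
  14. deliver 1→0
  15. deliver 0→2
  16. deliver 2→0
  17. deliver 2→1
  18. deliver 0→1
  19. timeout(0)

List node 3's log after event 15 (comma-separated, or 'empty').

1. propose(0,'x'):  <0:coor t1 ->
2. deliver 0→1:  <1:part t1 ->
3. deliver 1→0:  nop
4. deliver 0→3:  <3:part t1 ->
5. deliver 3→0:  nop
6. deliver 0→2:  <2:part t1 ->
7. deliver 2→0:  <0:coor t1 x>
8. deliver 0→3:  <3:part t1 x>
9. deliver 0→2:  <2:part t1 x>
10. propose(0,'w'):  <0:coor t2 x>
11. deliver 0→3:  <3:part t2 x>
12. deliver 3→0:  nop
13. deliver 0→1:  <1:part t1 x>
14. deliver 1→0:  nop
15. deliver 0→2:  <2:part t2 x>

x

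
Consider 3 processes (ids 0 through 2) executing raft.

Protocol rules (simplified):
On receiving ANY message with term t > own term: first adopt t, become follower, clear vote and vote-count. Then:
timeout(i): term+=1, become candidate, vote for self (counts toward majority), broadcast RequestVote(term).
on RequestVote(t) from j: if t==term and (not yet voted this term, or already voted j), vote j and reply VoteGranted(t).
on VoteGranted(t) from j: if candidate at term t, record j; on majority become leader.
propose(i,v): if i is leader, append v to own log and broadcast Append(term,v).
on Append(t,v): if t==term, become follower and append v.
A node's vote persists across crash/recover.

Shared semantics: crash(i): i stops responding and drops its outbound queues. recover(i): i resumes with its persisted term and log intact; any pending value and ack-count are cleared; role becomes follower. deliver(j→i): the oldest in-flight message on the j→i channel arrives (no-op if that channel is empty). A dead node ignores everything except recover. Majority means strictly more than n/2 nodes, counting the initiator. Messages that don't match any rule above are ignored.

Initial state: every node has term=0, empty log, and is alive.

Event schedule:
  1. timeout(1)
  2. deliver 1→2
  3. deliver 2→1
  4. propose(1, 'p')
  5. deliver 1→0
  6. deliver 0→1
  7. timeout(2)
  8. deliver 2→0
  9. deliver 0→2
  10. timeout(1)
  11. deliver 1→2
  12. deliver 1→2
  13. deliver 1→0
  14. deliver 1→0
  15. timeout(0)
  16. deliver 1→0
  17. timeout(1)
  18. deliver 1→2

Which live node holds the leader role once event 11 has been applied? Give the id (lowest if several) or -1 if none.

2

[1] timeout(1) → N1(cand t1 [-])
[2] deliver 1→2 → N2(foll t1 [-])
[3] deliver 2→1 → N1(lead t1 [-])
[4] propose(1,'p') → N1(lead t1 [p])
[5] deliver 1→0 → N0(foll t1 [-])
[6] deliver 0→1 → ∅
[7] timeout(2) → N2(cand t2 [-])
[8] deliver 2→0 → N0(foll t2 [-])
[9] deliver 0→2 → N2(lead t2 [-])
[10] timeout(1) → N1(cand t2 [p])
[11] deliver 1→2 → ∅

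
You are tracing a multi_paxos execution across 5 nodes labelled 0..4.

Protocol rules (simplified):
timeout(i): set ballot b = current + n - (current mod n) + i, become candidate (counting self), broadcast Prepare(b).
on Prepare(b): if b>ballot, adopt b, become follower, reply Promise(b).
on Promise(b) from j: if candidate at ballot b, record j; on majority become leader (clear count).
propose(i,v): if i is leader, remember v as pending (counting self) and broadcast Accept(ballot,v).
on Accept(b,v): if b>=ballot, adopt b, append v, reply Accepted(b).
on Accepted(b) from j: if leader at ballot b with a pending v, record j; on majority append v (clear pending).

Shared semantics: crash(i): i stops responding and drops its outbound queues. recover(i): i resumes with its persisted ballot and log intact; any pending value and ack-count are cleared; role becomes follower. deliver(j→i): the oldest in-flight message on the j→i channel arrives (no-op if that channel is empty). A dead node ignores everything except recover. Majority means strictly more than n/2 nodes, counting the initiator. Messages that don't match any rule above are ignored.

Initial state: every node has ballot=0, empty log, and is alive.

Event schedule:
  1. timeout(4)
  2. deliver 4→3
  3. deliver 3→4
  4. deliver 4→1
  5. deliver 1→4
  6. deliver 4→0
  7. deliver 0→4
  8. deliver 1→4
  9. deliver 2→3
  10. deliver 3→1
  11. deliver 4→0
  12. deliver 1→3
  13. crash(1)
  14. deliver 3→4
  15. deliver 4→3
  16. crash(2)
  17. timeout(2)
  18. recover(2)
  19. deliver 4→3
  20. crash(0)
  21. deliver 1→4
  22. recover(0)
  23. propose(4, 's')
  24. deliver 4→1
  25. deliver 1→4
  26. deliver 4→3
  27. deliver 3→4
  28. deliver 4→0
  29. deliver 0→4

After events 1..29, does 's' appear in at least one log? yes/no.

yes

1. timeout(4):  <4:cand b9 ->
2. deliver 4→3:  <3:foll b9 ->
3. deliver 3→4:  nop
4. deliver 4→1:  <1:foll b9 ->
5. deliver 1→4:  <4:lead b9 ->
6. deliver 4→0:  <0:foll b9 ->
7. deliver 0→4:  nop
8. deliver 1→4:  nop
9. deliver 2→3:  nop
10. deliver 3→1:  nop
11. deliver 4→0:  nop
12. deliver 1→3:  nop
13. crash(1):  <1:✗foll b9 ->
14. deliver 3→4:  nop
15. deliver 4→3:  nop
16. crash(2):  <2:✗foll b0 ->
17. timeout(2):  nop
18. recover(2):  <2:foll b0 ->
19. deliver 4→3:  nop
20. crash(0):  <0:✗foll b9 ->
21. deliver 1→4:  nop
22. recover(0):  <0:foll b9 ->
23. propose(4,'s'):  nop
24. deliver 4→1:  nop
25. deliver 1→4:  nop
26. deliver 4→3:  <3:foll b9 s>
27. deliver 3→4:  nop
28. deliver 4→0:  <0:foll b9 s>
29. deliver 0→4:  <4:lead b9 s>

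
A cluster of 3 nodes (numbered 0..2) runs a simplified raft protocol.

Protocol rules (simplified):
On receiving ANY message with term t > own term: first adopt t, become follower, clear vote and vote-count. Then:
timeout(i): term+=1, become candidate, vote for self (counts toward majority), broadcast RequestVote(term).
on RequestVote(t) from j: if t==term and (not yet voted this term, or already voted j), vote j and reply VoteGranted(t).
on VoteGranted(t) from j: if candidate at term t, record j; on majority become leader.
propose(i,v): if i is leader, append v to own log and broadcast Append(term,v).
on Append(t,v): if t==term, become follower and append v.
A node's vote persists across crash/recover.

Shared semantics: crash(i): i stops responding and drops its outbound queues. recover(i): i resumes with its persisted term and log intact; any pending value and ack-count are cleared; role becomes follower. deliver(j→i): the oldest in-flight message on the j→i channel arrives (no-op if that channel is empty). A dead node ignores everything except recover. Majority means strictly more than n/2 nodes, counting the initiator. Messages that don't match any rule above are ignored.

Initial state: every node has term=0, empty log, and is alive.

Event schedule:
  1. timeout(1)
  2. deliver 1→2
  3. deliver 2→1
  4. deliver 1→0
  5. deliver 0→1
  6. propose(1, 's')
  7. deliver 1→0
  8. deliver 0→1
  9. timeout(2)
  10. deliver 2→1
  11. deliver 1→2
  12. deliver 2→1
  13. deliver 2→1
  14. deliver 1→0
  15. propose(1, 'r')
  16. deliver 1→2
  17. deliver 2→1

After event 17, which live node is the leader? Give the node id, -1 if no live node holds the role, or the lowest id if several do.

2

after 1 — timeout(1): n1:cand/t1/[-]
after 2 — deliver 1→2: n2:foll/t1/[-]
after 3 — deliver 2→1: n1:lead/t1/[-]
after 4 — deliver 1→0: n0:foll/t1/[-]
after 5 — deliver 0→1: ·
after 6 — propose(1,'s'): n1:lead/t1/[s]
after 7 — deliver 1→0: n0:foll/t1/[s]
after 8 — deliver 0→1: ·
after 9 — timeout(2): n2:cand/t2/[-]
after 10 — deliver 2→1: n1:foll/t2/[s]
after 11 — deliver 1→2: ·
after 12 — deliver 2→1: ·
after 13 — deliver 2→1: ·
after 14 — deliver 1→0: ·
after 15 — propose(1,'r'): ·
after 16 — deliver 1→2: n2:lead/t2/[-]
after 17 — deliver 2→1: ·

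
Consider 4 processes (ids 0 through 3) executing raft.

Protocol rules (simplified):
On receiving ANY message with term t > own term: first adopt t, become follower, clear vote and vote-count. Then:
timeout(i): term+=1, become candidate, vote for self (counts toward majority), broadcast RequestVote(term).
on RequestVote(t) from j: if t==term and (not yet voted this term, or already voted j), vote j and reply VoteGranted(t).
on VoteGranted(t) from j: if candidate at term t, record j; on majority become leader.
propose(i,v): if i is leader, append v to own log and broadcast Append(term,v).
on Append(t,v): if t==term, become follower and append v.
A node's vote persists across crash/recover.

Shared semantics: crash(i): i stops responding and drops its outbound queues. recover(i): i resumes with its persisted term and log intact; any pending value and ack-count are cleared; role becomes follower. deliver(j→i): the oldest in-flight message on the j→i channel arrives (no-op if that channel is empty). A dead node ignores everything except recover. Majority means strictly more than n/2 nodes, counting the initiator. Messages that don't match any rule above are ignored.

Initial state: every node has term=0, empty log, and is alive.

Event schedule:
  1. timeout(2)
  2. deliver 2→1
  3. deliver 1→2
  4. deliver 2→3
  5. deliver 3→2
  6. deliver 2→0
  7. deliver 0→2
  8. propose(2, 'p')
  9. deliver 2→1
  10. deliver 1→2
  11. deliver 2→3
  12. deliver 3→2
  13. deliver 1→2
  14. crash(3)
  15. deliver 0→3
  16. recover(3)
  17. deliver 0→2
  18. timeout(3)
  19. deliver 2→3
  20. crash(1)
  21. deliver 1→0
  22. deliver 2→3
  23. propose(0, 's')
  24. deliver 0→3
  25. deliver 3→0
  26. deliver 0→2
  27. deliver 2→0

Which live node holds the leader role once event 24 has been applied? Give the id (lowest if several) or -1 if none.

2

[1] timeout(2) → N2(cand t1 [-])
[2] deliver 2→1 → N1(foll t1 [-])
[3] deliver 1→2 → ∅
[4] deliver 2→3 → N3(foll t1 [-])
[5] deliver 3→2 → N2(lead t1 [-])
[6] deliver 2→0 → N0(foll t1 [-])
[7] deliver 0→2 → ∅
[8] propose(2,'p') → N2(lead t1 [p])
[9] deliver 2→1 → N1(foll t1 [p])
[10] deliver 1→2 → ∅
[11] deliver 2→3 → N3(foll t1 [p])
[12] deliver 3→2 → ∅
[13] deliver 1→2 → ∅
[14] crash(3) → N3(✗foll t1 [p])
[15] deliver 0→3 → ∅
[16] recover(3) → N3(foll t1 [p])
[17] deliver 0→2 → ∅
[18] timeout(3) → N3(cand t2 [p])
[19] deliver 2→3 → ∅
[20] crash(1) → N1(✗foll t1 [p])
[21] deliver 1→0 → ∅
[22] deliver 2→3 → ∅
[23] propose(0,'s') → ∅
[24] deliver 0→3 → ∅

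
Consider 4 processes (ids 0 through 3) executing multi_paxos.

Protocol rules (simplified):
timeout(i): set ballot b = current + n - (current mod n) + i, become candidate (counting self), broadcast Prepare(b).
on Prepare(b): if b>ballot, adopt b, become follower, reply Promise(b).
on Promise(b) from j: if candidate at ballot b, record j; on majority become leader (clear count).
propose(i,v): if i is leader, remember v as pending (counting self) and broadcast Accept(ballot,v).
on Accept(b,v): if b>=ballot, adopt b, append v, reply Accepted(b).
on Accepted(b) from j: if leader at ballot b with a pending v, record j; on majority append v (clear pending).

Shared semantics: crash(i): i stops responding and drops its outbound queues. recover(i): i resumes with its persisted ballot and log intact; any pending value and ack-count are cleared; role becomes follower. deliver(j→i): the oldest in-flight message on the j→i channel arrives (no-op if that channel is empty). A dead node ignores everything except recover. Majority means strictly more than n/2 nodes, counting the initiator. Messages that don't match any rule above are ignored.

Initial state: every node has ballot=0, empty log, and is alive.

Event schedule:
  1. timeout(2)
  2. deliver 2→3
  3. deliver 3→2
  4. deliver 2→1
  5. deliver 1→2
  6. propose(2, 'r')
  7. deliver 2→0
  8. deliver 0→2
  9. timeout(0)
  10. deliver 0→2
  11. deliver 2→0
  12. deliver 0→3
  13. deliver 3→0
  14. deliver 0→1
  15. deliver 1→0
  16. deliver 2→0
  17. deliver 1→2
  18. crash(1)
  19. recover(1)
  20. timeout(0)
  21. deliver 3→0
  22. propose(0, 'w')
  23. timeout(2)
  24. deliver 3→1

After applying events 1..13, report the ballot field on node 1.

e1 timeout(2): 2[cand,b=6,-]
e2 deliver 2→3: 3[foll,b=6,-]
e3 deliver 3→2: ·
e4 deliver 2→1: 1[foll,b=6,-]
e5 deliver 1→2: 2[lead,b=6,-]
e6 propose(2,'r'): ·
e7 deliver 2→0: 0[foll,b=6,-]
e8 deliver 0→2: ·
e9 timeout(0): 0[cand,b=8,-]
e10 deliver 0→2: 2[foll,b=8,-]
e11 deliver 2→0: ·
e12 deliver 0→3: 3[foll,b=8,-]
e13 deliver 3→0: ·

6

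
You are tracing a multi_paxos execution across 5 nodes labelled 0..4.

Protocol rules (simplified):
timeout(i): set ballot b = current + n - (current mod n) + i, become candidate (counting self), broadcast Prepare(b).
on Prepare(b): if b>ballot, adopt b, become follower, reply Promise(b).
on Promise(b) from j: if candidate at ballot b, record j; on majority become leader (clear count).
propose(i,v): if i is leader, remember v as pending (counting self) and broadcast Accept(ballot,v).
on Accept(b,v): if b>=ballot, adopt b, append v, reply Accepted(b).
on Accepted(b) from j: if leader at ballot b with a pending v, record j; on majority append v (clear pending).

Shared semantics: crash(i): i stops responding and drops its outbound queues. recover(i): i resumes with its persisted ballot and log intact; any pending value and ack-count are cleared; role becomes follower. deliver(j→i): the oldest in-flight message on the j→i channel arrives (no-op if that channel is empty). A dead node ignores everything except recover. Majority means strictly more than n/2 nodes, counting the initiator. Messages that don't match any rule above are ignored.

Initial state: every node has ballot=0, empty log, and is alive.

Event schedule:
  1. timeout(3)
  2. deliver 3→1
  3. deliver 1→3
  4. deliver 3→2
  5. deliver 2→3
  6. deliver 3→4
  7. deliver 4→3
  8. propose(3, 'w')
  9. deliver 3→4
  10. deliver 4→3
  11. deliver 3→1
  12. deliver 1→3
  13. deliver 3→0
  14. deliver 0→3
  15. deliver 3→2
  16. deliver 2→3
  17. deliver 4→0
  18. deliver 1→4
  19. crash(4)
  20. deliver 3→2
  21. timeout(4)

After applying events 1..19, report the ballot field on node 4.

8

[1] timeout(3) → N3(cand b8 [-])
[2] deliver 3→1 → N1(foll b8 [-])
[3] deliver 1→3 → ∅
[4] deliver 3→2 → N2(foll b8 [-])
[5] deliver 2→3 → N3(lead b8 [-])
[6] deliver 3→4 → N4(foll b8 [-])
[7] deliver 4→3 → ∅
[8] propose(3,'w') → ∅
[9] deliver 3→4 → N4(foll b8 [w])
[10] deliver 4→3 → ∅
[11] deliver 3→1 → N1(foll b8 [w])
[12] deliver 1→3 → N3(lead b8 [w])
[13] deliver 3→0 → N0(foll b8 [-])
[14] deliver 0→3 → ∅
[15] deliver 3→2 → N2(foll b8 [w])
[16] deliver 2→3 → ∅
[17] deliver 4→0 → ∅
[18] deliver 1→4 → ∅
[19] crash(4) → N4(✗foll b8 [w])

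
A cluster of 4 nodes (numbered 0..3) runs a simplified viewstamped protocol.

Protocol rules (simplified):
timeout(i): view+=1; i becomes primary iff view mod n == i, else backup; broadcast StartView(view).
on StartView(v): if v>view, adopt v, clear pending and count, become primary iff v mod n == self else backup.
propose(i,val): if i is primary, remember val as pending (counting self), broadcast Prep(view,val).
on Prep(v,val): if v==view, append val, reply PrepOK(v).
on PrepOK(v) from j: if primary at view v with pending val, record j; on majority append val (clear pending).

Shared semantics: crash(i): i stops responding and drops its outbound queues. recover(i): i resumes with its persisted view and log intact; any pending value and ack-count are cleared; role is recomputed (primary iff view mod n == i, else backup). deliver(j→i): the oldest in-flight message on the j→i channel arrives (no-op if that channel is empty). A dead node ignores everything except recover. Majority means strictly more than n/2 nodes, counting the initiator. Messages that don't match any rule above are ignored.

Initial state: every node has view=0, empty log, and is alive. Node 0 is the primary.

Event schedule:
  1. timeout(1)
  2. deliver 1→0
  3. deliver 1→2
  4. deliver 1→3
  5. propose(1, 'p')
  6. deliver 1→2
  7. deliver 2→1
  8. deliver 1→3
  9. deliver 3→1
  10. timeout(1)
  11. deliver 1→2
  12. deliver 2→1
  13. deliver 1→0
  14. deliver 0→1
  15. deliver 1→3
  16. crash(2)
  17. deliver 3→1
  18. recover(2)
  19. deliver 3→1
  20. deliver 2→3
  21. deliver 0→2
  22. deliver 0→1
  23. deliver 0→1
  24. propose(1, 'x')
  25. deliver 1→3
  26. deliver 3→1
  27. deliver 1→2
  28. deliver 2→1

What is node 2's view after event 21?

1. timeout(1):  <1:prim v1 ->
2. deliver 1→0:  <0:back v1 ->
3. deliver 1→2:  <2:back v1 ->
4. deliver 1→3:  <3:back v1 ->
5. propose(1,'p'):  nop
6. deliver 1→2:  <2:back v1 p>
7. deliver 2→1:  nop
8. deliver 1→3:  <3:back v1 p>
9. deliver 3→1:  <1:prim v1 p>
10. timeout(1):  <1:back v2 p>
11. deliver 1→2:  <2:prim v2 p>
12. deliver 2→1:  nop
13. deliver 1→0:  <0:back v1 p>
14. deliver 0→1:  nop
15. deliver 1→3:  <3:back v2 p>
16. crash(2):  <2:✗prim v2 p>
17. deliver 3→1:  nop
18. recover(2):  <2:prim v2 p>
19. deliver 3→1:  nop
20. deliver 2→3:  nop
21. deliver 0→2:  nop

2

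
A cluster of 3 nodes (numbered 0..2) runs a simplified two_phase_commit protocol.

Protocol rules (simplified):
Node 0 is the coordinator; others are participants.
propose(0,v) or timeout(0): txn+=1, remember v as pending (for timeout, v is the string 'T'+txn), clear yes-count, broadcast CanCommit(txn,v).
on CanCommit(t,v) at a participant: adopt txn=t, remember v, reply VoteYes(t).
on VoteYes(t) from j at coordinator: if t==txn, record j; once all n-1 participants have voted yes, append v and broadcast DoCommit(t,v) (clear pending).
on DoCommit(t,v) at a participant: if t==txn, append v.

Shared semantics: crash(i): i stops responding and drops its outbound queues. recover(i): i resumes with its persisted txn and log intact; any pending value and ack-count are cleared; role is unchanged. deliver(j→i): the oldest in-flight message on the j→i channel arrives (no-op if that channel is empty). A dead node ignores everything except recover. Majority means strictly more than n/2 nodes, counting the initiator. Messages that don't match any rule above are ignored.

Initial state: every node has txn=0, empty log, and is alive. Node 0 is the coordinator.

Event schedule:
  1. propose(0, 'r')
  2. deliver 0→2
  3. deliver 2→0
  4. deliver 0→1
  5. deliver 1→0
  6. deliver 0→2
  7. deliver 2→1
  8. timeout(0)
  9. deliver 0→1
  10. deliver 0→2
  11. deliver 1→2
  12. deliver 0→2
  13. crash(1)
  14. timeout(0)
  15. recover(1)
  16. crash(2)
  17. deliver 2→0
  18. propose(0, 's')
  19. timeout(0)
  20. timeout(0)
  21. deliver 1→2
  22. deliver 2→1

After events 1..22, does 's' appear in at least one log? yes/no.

step 1 propose(0,'r'): 0={coor,t=1,log=-}
step 2 deliver 0→2: 2={part,t=1,log=-}
step 3 deliver 2→0: —
step 4 deliver 0→1: 1={part,t=1,log=-}
step 5 deliver 1→0: 0={coor,t=1,log=r}
step 6 deliver 0→2: 2={part,t=1,log=r}
step 7 deliver 2→1: —
step 8 timeout(0): 0={coor,t=2,log=r}
step 9 deliver 0→1: 1={part,t=1,log=r}
step 10 deliver 0→2: 2={part,t=2,log=r}
step 11 deliver 1→2: —
step 12 deliver 0→2: —
step 13 crash(1): 1={✗part,t=1,log=r}
step 14 timeout(0): 0={coor,t=3,log=r}
step 15 recover(1): 1={part,t=1,log=r}
step 16 crash(2): 2={✗part,t=2,log=r}
step 17 deliver 2→0: —
step 18 propose(0,'s'): 0={coor,t=4,log=r}
step 19 timeout(0): 0={coor,t=5,log=r}
step 20 timeout(0): 0={coor,t=6,log=r}
step 21 deliver 1→2: —
step 22 deliver 2→1: —

no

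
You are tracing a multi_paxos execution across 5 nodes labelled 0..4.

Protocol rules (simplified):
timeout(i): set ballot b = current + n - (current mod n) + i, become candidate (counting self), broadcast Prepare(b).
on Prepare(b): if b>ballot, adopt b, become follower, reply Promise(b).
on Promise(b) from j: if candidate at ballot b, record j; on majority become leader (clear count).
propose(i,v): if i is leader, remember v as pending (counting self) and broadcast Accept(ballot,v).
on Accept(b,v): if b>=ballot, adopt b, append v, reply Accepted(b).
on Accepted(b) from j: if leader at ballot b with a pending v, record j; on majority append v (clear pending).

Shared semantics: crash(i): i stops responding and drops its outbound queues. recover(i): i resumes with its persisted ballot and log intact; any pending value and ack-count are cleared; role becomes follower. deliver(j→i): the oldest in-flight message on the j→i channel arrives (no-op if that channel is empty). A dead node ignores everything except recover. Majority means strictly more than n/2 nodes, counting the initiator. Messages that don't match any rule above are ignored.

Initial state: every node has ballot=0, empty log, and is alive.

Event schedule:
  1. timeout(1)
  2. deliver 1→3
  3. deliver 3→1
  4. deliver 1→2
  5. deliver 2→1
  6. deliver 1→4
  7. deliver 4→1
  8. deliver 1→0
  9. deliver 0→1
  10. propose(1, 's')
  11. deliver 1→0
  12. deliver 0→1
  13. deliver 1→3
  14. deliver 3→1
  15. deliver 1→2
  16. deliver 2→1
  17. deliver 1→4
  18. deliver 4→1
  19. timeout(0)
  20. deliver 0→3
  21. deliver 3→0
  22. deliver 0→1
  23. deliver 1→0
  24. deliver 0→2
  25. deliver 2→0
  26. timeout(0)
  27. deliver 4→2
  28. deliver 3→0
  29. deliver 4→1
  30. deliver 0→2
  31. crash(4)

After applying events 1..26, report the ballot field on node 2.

e1 timeout(1): 1[cand,b=6,-]
e2 deliver 1→3: 3[foll,b=6,-]
e3 deliver 3→1: ·
e4 deliver 1→2: 2[foll,b=6,-]
e5 deliver 2→1: 1[lead,b=6,-]
e6 deliver 1→4: 4[foll,b=6,-]
e7 deliver 4→1: ·
e8 deliver 1→0: 0[foll,b=6,-]
e9 deliver 0→1: ·
e10 propose(1,'s'): ·
e11 deliver 1→0: 0[foll,b=6,s]
e12 deliver 0→1: ·
e13 deliver 1→3: 3[foll,b=6,s]
e14 deliver 3→1: 1[lead,b=6,s]
e15 deliver 1→2: 2[foll,b=6,s]
e16 deliver 2→1: ·
e17 deliver 1→4: 4[foll,b=6,s]
e18 deliver 4→1: ·
e19 timeout(0): 0[cand,b=10,s]
e20 deliver 0→3: 3[foll,b=10,s]
e21 deliver 3→0: ·
e22 deliver 0→1: 1[foll,b=10,s]
e23 deliver 1→0: 0[lead,b=10,s]
e24 deliver 0→2: 2[foll,b=10,s]
e25 deliver 2→0: ·
e26 timeout(0): 0[cand,b=15,s]

10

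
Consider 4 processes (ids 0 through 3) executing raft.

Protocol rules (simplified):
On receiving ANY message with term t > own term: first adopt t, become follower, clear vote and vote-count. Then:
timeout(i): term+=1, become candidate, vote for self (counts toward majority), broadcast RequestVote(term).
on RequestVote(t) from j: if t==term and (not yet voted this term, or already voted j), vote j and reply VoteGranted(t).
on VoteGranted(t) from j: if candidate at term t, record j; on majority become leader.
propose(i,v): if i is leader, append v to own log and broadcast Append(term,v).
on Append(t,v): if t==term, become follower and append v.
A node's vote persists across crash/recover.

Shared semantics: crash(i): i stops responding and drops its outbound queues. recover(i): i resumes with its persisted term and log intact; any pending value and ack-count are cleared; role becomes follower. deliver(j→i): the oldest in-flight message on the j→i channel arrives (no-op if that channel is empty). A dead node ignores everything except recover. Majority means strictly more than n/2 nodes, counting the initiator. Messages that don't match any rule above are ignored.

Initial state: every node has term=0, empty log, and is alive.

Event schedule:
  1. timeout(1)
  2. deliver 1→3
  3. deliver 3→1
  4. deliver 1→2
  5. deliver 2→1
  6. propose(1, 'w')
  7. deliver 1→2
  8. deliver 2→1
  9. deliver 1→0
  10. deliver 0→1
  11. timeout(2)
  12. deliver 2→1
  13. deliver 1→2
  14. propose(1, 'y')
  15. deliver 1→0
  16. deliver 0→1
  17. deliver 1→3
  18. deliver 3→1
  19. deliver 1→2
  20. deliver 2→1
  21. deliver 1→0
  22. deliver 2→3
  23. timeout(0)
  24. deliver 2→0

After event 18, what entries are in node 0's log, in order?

step 1 timeout(1): 1={cand,t=1,log=-}
step 2 deliver 1→3: 3={foll,t=1,log=-}
step 3 deliver 3→1: —
step 4 deliver 1→2: 2={foll,t=1,log=-}
step 5 deliver 2→1: 1={lead,t=1,log=-}
step 6 propose(1,'w'): 1={lead,t=1,log=w}
step 7 deliver 1→2: 2={foll,t=1,log=w}
step 8 deliver 2→1: —
step 9 deliver 1→0: 0={foll,t=1,log=-}
step 10 deliver 0→1: —
step 11 timeout(2): 2={cand,t=2,log=w}
step 12 deliver 2→1: 1={foll,t=2,log=w}
step 13 deliver 1→2: —
step 14 propose(1,'y'): —
step 15 deliver 1→0: 0={foll,t=1,log=w}
step 16 deliver 0→1: —
step 17 deliver 1→3: 3={foll,t=1,log=w}
step 18 deliver 3→1: —

w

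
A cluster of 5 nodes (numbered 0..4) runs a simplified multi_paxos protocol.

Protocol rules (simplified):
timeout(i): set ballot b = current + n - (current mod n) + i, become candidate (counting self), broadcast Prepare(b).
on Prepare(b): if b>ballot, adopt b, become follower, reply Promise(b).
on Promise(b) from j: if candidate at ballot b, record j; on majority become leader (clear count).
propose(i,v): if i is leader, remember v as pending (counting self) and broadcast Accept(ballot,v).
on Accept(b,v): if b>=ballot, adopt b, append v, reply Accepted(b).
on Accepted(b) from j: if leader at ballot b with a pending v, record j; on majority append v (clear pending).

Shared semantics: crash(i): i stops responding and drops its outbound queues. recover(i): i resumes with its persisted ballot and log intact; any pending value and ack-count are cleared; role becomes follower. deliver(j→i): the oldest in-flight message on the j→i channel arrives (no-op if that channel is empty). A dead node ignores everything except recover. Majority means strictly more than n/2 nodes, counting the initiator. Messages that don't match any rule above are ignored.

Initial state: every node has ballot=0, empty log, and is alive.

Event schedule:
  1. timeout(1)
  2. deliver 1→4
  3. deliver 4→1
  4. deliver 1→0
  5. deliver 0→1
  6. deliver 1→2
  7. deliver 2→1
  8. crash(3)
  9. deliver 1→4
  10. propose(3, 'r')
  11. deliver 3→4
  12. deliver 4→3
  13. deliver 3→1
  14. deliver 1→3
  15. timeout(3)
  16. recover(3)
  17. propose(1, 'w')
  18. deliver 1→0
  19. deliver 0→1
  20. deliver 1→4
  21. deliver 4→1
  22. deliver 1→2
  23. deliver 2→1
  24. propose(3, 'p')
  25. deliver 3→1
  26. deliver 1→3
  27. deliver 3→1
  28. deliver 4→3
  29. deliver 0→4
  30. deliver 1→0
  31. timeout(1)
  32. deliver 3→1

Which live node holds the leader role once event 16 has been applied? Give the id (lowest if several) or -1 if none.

e1 timeout(1): 1[cand,b=6,-]
e2 deliver 1→4: 4[foll,b=6,-]
e3 deliver 4→1: ·
e4 deliver 1→0: 0[foll,b=6,-]
e5 deliver 0→1: 1[lead,b=6,-]
e6 deliver 1→2: 2[foll,b=6,-]
e7 deliver 2→1: ·
e8 crash(3): 3[✗foll,b=0,-]
e9 deliver 1→4: ·
e10 propose(3,'r'): ·
e11 deliver 3→4: ·
e12 deliver 4→3: ·
e13 deliver 3→1: ·
e14 deliver 1→3: ·
e15 timeout(3): ·
e16 recover(3): 3[foll,b=0,-]

1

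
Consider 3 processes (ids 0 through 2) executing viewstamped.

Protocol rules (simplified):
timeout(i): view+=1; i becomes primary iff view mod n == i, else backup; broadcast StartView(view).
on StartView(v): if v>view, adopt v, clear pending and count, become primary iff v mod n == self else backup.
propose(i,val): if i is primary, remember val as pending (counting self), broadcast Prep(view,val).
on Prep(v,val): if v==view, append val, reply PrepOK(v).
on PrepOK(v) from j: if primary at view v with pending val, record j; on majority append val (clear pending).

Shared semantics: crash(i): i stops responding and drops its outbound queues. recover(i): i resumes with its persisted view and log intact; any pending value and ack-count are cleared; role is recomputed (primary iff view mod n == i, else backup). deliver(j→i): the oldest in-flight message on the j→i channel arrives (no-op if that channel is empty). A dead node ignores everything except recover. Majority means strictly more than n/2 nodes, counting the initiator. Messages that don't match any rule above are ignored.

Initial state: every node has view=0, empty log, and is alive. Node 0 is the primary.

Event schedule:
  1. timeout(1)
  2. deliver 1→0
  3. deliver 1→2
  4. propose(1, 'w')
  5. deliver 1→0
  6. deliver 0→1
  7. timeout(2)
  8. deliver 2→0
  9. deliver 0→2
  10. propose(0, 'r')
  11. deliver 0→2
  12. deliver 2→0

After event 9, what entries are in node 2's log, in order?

empty

1. timeout(1):  <1:prim v1 ->
2. deliver 1→0:  <0:back v1 ->
3. deliver 1→2:  <2:back v1 ->
4. propose(1,'w'):  nop
5. deliver 1→0:  <0:back v1 w>
6. deliver 0→1:  <1:prim v1 w>
7. timeout(2):  <2:prim v2 ->
8. deliver 2→0:  <0:back v2 w>
9. deliver 0→2:  nop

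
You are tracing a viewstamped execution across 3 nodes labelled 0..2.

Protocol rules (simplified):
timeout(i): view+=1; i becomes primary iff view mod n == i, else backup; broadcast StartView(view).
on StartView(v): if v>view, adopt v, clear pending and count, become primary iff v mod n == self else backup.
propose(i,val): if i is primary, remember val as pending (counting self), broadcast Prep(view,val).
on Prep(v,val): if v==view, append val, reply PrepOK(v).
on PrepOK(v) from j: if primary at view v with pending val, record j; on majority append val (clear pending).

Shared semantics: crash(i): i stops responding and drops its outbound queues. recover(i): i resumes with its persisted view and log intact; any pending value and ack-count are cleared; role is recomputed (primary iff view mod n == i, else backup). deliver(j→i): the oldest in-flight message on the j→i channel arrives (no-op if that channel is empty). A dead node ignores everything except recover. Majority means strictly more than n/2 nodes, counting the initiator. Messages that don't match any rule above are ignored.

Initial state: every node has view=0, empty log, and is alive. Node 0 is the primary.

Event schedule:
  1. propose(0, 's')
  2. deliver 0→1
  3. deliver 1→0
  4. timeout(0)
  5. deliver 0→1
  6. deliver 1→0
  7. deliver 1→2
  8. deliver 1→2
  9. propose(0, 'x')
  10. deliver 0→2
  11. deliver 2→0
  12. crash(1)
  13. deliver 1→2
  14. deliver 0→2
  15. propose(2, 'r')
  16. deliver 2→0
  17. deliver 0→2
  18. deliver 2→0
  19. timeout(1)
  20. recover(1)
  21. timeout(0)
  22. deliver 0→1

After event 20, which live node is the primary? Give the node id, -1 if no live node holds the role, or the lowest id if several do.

1

[1] propose(0,'s') → ∅
[2] deliver 0→1 → N1(back v0 [s])
[3] deliver 1→0 → N0(prim v0 [s])
[4] timeout(0) → N0(back v1 [s])
[5] deliver 0→1 → N1(prim v1 [s])
[6] deliver 1→0 → ∅
[7] deliver 1→2 → ∅
[8] deliver 1→2 → ∅
[9] propose(0,'x') → ∅
[10] deliver 0→2 → N2(back v0 [s])
[11] deliver 2→0 → ∅
[12] crash(1) → N1(✗prim v1 [s])
[13] deliver 1→2 → ∅
[14] deliver 0→2 → N2(back v1 [s])
[15] propose(2,'r') → ∅
[16] deliver 2→0 → ∅
[17] deliver 0→2 → ∅
[18] deliver 2→0 → ∅
[19] timeout(1) → ∅
[20] recover(1) → N1(prim v1 [s])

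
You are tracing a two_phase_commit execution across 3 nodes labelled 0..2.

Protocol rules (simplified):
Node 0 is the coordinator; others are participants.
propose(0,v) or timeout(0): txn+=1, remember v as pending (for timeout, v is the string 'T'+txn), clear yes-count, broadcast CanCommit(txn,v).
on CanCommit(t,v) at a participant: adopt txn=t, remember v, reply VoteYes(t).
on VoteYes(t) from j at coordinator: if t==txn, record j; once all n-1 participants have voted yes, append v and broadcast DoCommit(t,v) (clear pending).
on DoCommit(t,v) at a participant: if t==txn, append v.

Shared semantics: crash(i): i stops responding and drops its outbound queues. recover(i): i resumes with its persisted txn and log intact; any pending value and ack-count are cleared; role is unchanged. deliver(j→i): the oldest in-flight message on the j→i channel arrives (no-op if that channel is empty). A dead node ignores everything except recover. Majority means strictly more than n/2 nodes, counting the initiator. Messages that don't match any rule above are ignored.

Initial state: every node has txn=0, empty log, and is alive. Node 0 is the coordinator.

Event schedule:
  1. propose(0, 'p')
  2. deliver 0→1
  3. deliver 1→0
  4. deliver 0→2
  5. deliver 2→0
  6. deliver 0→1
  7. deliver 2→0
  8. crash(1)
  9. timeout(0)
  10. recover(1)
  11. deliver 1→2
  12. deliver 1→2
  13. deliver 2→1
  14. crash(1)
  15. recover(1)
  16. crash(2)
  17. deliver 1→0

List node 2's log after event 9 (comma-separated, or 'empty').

[1] propose(0,'p') → N0(coor t1 [-])
[2] deliver 0→1 → N1(part t1 [-])
[3] deliver 1→0 → ∅
[4] deliver 0→2 → N2(part t1 [-])
[5] deliver 2→0 → N0(coor t1 [p])
[6] deliver 0→1 → N1(part t1 [p])
[7] deliver 2→0 → ∅
[8] crash(1) → N1(✗part t1 [p])
[9] timeout(0) → N0(coor t2 [p])

empty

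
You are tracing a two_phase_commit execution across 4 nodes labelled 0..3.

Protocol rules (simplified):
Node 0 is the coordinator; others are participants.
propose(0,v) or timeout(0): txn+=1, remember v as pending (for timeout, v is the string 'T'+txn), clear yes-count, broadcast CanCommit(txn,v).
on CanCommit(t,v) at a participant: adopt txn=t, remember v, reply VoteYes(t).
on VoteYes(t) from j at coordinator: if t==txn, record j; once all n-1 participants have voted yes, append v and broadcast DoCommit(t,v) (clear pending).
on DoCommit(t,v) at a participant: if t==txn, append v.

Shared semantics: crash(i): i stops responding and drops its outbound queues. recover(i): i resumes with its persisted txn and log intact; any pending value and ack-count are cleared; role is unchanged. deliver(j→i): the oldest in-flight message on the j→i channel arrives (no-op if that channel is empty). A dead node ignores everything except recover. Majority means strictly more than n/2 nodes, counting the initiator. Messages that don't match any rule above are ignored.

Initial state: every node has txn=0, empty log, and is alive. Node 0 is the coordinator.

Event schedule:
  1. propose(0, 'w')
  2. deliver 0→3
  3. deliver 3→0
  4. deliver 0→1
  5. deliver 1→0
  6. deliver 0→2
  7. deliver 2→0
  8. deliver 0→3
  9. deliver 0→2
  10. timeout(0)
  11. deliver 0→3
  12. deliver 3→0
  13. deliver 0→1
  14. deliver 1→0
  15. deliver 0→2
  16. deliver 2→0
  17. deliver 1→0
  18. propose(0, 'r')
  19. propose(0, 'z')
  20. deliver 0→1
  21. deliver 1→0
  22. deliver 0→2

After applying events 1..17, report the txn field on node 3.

step 1 propose(0,'w'): 0={coor,t=1,log=-}
step 2 deliver 0→3: 3={part,t=1,log=-}
step 3 deliver 3→0: —
step 4 deliver 0→1: 1={part,t=1,log=-}
step 5 deliver 1→0: —
step 6 deliver 0→2: 2={part,t=1,log=-}
step 7 deliver 2→0: 0={coor,t=1,log=w}
step 8 deliver 0→3: 3={part,t=1,log=w}
step 9 deliver 0→2: 2={part,t=1,log=w}
step 10 timeout(0): 0={coor,t=2,log=w}
step 11 deliver 0→3: 3={part,t=2,log=w}
step 12 deliver 3→0: —
step 13 deliver 0→1: 1={part,t=1,log=w}
step 14 deliver 1→0: —
step 15 deliver 0→2: 2={part,t=2,log=w}
step 16 deliver 2→0: —
step 17 deliver 1→0: —

2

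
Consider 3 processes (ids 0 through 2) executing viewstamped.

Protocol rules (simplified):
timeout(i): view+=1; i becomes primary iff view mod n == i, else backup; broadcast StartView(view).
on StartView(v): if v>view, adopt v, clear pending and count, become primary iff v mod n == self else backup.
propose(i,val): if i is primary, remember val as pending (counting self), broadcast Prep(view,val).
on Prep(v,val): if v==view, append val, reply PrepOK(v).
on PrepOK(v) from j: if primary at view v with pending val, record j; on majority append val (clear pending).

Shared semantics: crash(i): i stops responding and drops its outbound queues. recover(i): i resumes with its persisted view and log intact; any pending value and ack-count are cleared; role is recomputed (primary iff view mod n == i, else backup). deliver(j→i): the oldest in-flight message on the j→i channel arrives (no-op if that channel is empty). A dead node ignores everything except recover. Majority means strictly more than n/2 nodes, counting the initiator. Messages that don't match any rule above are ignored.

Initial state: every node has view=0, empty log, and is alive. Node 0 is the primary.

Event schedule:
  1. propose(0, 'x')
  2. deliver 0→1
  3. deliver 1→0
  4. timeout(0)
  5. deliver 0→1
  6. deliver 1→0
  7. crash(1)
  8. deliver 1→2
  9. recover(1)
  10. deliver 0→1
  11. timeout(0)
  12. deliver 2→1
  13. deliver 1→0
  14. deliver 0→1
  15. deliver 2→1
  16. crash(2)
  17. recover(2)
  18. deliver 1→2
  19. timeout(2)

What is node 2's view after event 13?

0

1. propose(0,'x'):  nop
2. deliver 0→1:  <1:back v0 x>
3. deliver 1→0:  <0:prim v0 x>
4. timeout(0):  <0:back v1 x>
5. deliver 0→1:  <1:prim v1 x>
6. deliver 1→0:  nop
7. crash(1):  <1:✗prim v1 x>
8. deliver 1→2:  nop
9. recover(1):  <1:prim v1 x>
10. deliver 0→1:  nop
11. timeout(0):  <0:back v2 x>
12. deliver 2→1:  nop
13. deliver 1→0:  nop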